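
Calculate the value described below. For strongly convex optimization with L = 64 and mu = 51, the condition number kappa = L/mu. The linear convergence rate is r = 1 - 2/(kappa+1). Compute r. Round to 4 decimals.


Step 1: Compute the condition number.
kappa = L/mu = 64/51 = 1.2549
Step 2: Compute the convergence rate.
r = 1 - 2/(kappa + 1) = 1 - 2*mu/(L + mu) = (L - mu)/(L + mu) = 13/115 = 0.113


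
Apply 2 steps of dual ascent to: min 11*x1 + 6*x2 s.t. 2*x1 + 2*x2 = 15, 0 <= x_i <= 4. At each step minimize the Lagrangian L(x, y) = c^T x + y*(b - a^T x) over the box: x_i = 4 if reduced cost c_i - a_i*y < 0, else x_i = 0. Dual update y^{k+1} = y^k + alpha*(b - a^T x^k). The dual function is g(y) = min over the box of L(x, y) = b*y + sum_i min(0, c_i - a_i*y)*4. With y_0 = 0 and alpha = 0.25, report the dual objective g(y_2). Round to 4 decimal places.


Dual ascent for LP: min 11*x1 + 6*x2, 2*x1 + 2*x2 = 15, 0 <= x_i <= 4
Step 1: y^k = 0.0, reduced costs: (11.0, 6.0)
  x^k = (0.0, 0.0), subgradient = b - a^T x = 15.0
  y^{k+1} = 0.0 + 0.25*15.0 = 3.75
Step 2: y^k = 3.75, reduced costs: (3.5, -1.5)
  x^k = (0.0, 4.0), subgradient = b - a^T x = 7.0
  y^{k+1} = 3.75 + 0.25*7.0 = 5.5
Dual objective at y_2 = 5.5: reduced costs (0.0, -5.0), box minimizer x = (0.0, 4.0)
g(y_2) = b*y + (c1 - a1*y)*x1 + (c2 - a2*y)*x2 = 15*5.5 + 0.0*0.0 + (-5.0)*4.0 = 82.5 + 0.0 - 20.0 = 62.5


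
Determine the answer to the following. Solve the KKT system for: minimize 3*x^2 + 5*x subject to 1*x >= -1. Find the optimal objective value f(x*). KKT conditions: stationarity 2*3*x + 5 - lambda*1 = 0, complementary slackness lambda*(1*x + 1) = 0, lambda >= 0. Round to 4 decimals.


Step 1: Try lambda = 0 (constraint inactive).
Stationarity: 2*3*x + 5 = 0
x* = -5/(2*3) = -5/6 = -0.8333 (rounded; the exact value -5/6 is used below)
Check constraint: 1*-0.8333 = -0.8333 >= -1 -- satisfied.
Step 2: Compute optimal value.
f(x*) = 3*(-5/6)^2 + 5*(-5/6) = -2.0833


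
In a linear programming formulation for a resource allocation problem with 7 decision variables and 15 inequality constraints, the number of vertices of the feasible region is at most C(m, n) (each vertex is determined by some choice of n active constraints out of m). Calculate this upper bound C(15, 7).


Each vertex corresponds to some choice of n active constraints out of m, so the number of vertices is at most C(m, n) = m! / (n!(m-n)!).
m = 15, n = 7
Numerator: 15 * 14 * 13 * 12 * 11 * 10 * 9
Denominator: 7! = 5040
C(15, 7) = 6435


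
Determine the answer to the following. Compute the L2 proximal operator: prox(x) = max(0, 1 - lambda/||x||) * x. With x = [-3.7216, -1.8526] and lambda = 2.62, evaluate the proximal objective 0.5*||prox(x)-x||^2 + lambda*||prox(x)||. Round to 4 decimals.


Step 1: Compute ||x||.
||x|| = 4.1572
Step 2: Compute scaling factor.
scale = max(0, 1 - 2.62/4.1572) = 0.3698
Step 3: prox(x) = [-1.3761, -0.685]
||prox(x)|| = 1.5372
Step 4: Proximal objective.
0.5*||prox-x||^2 = 3.4322
lambda*||prox|| = 4.0275
Total = 7.4597


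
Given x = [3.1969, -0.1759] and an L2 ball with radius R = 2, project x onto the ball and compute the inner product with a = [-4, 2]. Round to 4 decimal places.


Step 1: Compute ||x|| (intermediates to 6 decimals).
||x|| = sqrt(3.1969^2 + (-0.1759)^2) = 3.201736
Step 2: Project.
Since ||x|| > R, scale = R/||x|| = 2/3.201736 = 0.624661, proj(x) = scale * x
proj(x) = [1.996979, -0.109878]
Step 3: Dot product.
a^T * proj(x) = -4*1.996979 + 2*(-0.109878) = -8.2077


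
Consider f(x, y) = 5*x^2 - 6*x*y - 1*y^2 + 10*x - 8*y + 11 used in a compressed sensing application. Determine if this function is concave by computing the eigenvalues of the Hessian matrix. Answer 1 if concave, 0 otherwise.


The Hessian of f(x,y) = 5*x^2 - 6*x*y - 1*y^2 + 10*x - 8*y + 11 is:
H = [[10, -6], [-6, -2]]
Trace = 10 - 2 = 8
Determinant = 10*-2 - (-6)^2 = -56
Discriminant = (8)^2 - 4*-56 = 288.0
Eigenvalues: lambda_1 = -4.4853, lambda_2 = 12.4853
The function is not concave.

0


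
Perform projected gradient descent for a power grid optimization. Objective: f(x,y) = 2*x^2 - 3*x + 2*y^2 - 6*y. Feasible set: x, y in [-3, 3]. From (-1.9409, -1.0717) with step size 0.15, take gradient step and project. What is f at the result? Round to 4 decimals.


Step 1: Compute gradient at (-1.9409, -1.0717).
grad_x = 2*2*-1.9409 - 3 = -10.7636
grad_y = 2*2*-1.0717 - 6 = -10.2868
Step 2: Gradient step.
x_raw = -1.9409 - 0.15*-10.7636 = -0.3264
y_raw = -1.0717 - 0.15*-10.2868 = 0.4713
Step 3: Project onto [-3, 3].
x_proj = clip(-0.3264) = -0.3264
y_proj = clip(0.4713) = 0.4713
Step 4: Evaluate f.
f(-0.3264, 0.4713) = -1.1915


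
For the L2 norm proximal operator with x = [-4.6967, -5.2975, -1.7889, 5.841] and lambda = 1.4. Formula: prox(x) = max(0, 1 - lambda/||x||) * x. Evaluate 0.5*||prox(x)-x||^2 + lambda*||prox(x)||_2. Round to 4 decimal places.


Step 1: Compute ||x||.
||x|| = 9.3509
Step 2: Compute scaling factor.
scale = max(0, 1 - 1.4/9.3509) = 0.8503
Step 3: prox(x) = [-3.9935, -4.5044, -1.5211, 4.9665]
||prox(x)|| = 7.9509
Step 4: Proximal objective.
0.5*||prox-x||^2 = 0.98
lambda*||prox|| = 11.1313
Total = 12.1113


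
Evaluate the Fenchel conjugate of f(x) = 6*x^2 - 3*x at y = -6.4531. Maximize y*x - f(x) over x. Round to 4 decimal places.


f*(y) = sup_x {y*x - a*x^2 - b*x} = sup_x {(y-b)*x - a*x^2}
FOC: (y - b) - 2a*x = 0 => x* = (y - b)/(2a)
x* = (-6.4531 + 3)/(2*6) = -0.2878
f*(-6.4531) = (y-b)^2/(4a) = (-6.4531 + 3)^2/(4*6)
= 11.9239/24 = 0.4968


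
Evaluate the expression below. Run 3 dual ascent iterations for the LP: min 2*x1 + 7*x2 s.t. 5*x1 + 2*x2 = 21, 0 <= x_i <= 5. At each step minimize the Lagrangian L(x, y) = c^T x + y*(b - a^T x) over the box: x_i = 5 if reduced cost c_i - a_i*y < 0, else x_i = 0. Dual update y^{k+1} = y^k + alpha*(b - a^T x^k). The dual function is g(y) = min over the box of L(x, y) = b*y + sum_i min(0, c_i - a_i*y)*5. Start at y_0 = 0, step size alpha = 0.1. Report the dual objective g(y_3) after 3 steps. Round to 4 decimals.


Dual ascent for LP: min 2*x1 + 7*x2, 5*x1 + 2*x2 = 21, 0 <= x_i <= 5
Step 1: y^k = 0.0, reduced costs: (2.0, 7.0)
  x^k = (0.0, 0.0), subgradient = b - a^T x = 21.0
  y^{k+1} = 0.0 + 0.1*21.0 = 2.1
Step 2: y^k = 2.1, reduced costs: (-8.5, 2.8)
  x^k = (5.0, 0.0), subgradient = b - a^T x = -4.0
  y^{k+1} = 2.1 + 0.1*-4.0 = 1.7
Step 3: y^k = 1.7, reduced costs: (-6.5, 3.6)
  x^k = (5.0, 0.0), subgradient = b - a^T x = -4.0
  y^{k+1} = 1.7 + 0.1*-4.0 = 1.3
Dual objective at y_3 = 1.3: reduced costs (-4.5, 4.4), box minimizer x = (5.0, 0.0)
g(y_3) = b*y + (c1 - a1*y)*x1 + (c2 - a2*y)*x2 = 21*1.3 + (-4.5)*5.0 + 4.4*0.0 = 27.3 - 22.5 + 0.0 = 4.8


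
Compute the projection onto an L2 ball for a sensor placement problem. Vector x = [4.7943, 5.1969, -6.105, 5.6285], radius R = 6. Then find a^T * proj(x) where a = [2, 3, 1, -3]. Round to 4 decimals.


Step 1: Compute ||x|| (intermediates to 6 decimals).
||x|| = sqrt(4.7943^2 + 5.1969^2 + (-6.105)^2 + 5.6285^2) = 10.906151
Step 2: Project.
Since ||x|| > R, scale = R/||x|| = 6/10.906151 = 0.550148, proj(x) = scale * x
proj(x) = [2.637575, 2.859064, -3.358654, 3.096508]
Step 3: Dot product.
a^T * proj(x) = 2*2.637575 + 3*2.859064 + 1*(-3.358654) - 3*3.096508 = 1.2042


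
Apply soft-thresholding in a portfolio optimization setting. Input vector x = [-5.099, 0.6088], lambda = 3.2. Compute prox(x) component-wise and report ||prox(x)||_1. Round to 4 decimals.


Soft-thresholding with lambda = 3.2:
prox(-5.099) = sign(-5.099)*max(|-5.099| - 3.2, 0) = -1.899
prox(0.6088) = sign(0.6088)*max(|0.6088| - 3.2, 0) = 0.0
prox(x) = [-1.899, 0.0]
||prox(x)||_1 = 1.899 + 0.0 = 1.899


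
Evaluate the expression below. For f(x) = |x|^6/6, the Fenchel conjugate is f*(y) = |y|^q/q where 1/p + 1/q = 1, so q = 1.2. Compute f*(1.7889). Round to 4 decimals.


The conjugate exponent q satisfies 1/p + 1/q = 1.
p = 6, so q = 6/(6 - 1) = 1.2
|y|^q = 1.7889^1.2 = 2.0096
f*(1.7889) = 2.0096 / 1.2 = 1.6746


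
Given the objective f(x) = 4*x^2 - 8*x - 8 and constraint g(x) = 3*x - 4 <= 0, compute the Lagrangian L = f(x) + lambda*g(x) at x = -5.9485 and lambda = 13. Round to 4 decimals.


Step 1: Evaluate f(x).
f(-5.9485) = 4*(-5.9485)^2 - 8*(-5.9485) - 8 = 181.1266
Step 2: Evaluate g(x).
g(-5.9485) = 3*-5.9485 - 4 = -21.8455
Step 3: Compute Lagrangian.
L = 181.1266 + 13*-21.8455 = -102.8649


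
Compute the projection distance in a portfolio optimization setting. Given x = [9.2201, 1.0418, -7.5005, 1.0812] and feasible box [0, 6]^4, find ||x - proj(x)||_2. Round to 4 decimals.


Project each component onto [0, 6].
clip(9.2201) = 6.0, clip(1.0418) = 1.0418, clip(-7.5005) = 0.0, clip(1.0812) = 1.0812
Projection = [6.0, 1.0418, 0.0, 1.0812]
Squared diffs: [10.369, 0.0, 56.2575, 0.0]
Distance = sqrt(66.6265) = 8.1625


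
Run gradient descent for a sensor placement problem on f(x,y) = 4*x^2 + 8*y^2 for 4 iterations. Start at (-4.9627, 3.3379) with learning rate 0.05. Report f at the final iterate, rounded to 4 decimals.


Gradient descent on f(x,y) = 4*x^2 + 8*y^2.
Starting point: (-4.9627, 3.3379), alpha = 0.05
Step 1: grad_x = 2*4*-4.9627 = -39.7016, grad_y = 2*8*3.3379 = 53.4064
  x_1 = -4.9627 - 0.05*-39.7016 = -2.9776
  y_1 = 3.3379 - 0.05*53.4064 = 0.6676
Step 2: grad_x = 2*4*-2.9776 = -23.821, grad_y = 2*8*0.6676 = 10.6813
  x_2 = -2.9776 - 0.05*-23.821 = -1.7866
  y_2 = 0.6676 - 0.05*10.6813 = 0.1335
Step 3: grad_x = 2*4*-1.7866 = -14.2926, grad_y = 2*8*0.1335 = 2.1363
  x_3 = -1.7866 - 0.05*-14.2926 = -1.0719
  y_3 = 0.1335 - 0.05*2.1363 = 0.0267
Step 4: grad_x = 2*4*-1.0719 = -8.5755, grad_y = 2*8*0.0267 = 0.4273
  x_4 = -1.0719 - 0.05*-8.5755 = -0.6432
  y_4 = 0.0267 - 0.05*0.4273 = 0.0053
f(-0.6432, 0.0053) = 4*(-0.6432)^2 + 8*0.0053^2 = 1.6549


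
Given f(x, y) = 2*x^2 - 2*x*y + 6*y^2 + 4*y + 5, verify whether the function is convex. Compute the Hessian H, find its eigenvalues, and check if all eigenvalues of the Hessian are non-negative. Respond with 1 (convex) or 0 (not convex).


The Hessian of f(x,y) = 2*x^2 - 2*x*y + 6*y^2 + 4*y + 5 is:
H = [[4, -2], [-2, 12]]
Trace = 4 + 12 = 16
Determinant = 4*12 - (-2)^2 = 44
Discriminant = (16)^2 - 4*44 = 80.0
Eigenvalues: lambda_1 = 3.5279, lambda_2 = 12.4721
The function is convex.

1


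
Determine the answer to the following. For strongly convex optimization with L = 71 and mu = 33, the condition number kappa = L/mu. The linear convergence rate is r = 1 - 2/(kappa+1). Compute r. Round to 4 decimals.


Step 1: Compute the condition number.
kappa = L/mu = 71/33 = 2.1515
Step 2: Compute the convergence rate.
r = 1 - 2/(kappa + 1) = 1 - 2*mu/(L + mu) = (L - mu)/(L + mu) = 38/104 = 0.3654


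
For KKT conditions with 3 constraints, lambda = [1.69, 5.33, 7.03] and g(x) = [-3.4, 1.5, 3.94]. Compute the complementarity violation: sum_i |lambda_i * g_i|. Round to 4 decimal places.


KKT complementary slackness check:
lambda_1 * g_1 = 1.69 * -3.4 = -5.746
lambda_2 * g_2 = 5.33 * 1.5 = 7.995
lambda_3 * g_3 = 7.03 * 3.94 = 27.6982
Total violation = 5.746 + 7.995 + 27.6982 = 41.4392


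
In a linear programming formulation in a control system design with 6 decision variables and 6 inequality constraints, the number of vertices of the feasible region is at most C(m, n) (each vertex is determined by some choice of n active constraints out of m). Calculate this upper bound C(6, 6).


Each vertex corresponds to some choice of n active constraints out of m, so the number of vertices is at most C(m, n) = m! / (n!(m-n)!).
m = 6, n = 6
Numerator: 6 * 5 * 4 * 3 * 2 * 1
Denominator: 6! = 720
C(6, 6) = 1


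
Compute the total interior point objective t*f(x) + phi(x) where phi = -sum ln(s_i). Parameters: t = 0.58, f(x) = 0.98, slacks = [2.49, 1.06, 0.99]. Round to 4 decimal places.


Step 1: Compute log-barrier.
ln values: [0.9123, 0.0583, -0.0101]
phi = -(0.9123 + 0.0583 - 0.0101) = -0.9605
Step 2: Compute augmented objective.
t*f(x) = 0.58*0.98 = 0.5684
Total = 0.5684 - 0.9605 = -0.3921


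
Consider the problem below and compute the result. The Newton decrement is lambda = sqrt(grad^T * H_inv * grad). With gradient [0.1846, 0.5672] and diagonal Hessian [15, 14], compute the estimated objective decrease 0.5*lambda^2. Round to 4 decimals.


Step 1: H is diagonal, so H^(-1) * g = [0.0123, 0.0405].
Step 2: g^T H^(-1) g = sum_i g_i^2 / H_ii
  = (0.1846)^2/15 + (0.5672)^2/14
  = 0.0023 + 0.023 = 0.0253
Step 3: Objective decrease = 0.5 * g^T H^(-1) g = 0.0126


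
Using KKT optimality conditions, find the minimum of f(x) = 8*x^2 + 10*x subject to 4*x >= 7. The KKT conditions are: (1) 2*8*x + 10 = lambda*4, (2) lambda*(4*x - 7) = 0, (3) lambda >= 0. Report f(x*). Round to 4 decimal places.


Step 1: Try lambda = 0 (constraint inactive).
x_unc = -10/(2*8) = -0.625
Check: 4*-0.625 = -2.5 < 7 -- violated!
Step 2: Constraint must be active: 4*x = 7
x* = 7/4 = 1.75
lambda = (2*8*1.75 + 10)/4 = 9.5
Step 3: Compute optimal value.
f(x*) = 8*1.75^2 + 10*1.75 = 42.0


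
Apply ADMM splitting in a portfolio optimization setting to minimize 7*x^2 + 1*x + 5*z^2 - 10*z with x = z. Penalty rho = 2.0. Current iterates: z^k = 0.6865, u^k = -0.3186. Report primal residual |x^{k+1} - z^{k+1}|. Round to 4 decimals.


ADMM iteration with rho = 2.0, z^k = 0.6865, u^k = -0.3186
Step 1: x-update.
Minimize 7*x^2 + 1*x + (2.0/2)*(x - 0.6865 - 0.3186)^2
FOC: (2*7 + 2.0)*x = -1 + 2.0*(0.6865 + 0.3186)
x^{k+1} = 0.0631
Step 2: z-update.
Minimize 5*z^2 - 10*z + (2.0/2)*(0.0631 - z - 0.3186)^2
FOC: (2*5 + 2.0)*z = 10 + 2.0*(0.0631 - 0.3186)
z^{k+1} = 0.7908
Step 3: u-update.
u^{k+1} = -0.3186 + 0.0631 - 0.7908 = -1.0462
Step 4: Primal residual = |0.0631 - 0.7908| = 0.7276


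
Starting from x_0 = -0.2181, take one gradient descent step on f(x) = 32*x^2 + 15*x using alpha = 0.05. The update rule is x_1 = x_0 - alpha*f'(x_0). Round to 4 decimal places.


We compute the gradient at x_0 and apply the update.
f'(x) = 64*x + 15
f'(-0.2181) = 64*-0.2181 + 15 = 1.0416
x_1 = -0.2181 - 0.05*1.0416 = -0.2702


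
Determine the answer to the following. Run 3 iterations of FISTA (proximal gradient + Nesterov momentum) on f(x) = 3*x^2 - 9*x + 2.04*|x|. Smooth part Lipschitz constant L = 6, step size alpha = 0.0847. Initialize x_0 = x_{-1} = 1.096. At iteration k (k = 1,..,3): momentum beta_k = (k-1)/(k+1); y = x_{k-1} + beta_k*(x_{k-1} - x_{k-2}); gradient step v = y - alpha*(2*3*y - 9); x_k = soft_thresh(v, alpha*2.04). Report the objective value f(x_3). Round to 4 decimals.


FISTA on f(x) = 3*x^2 - 9*x + 2.04*|x|
L = 6, alpha = 0.0847
Iteration 1: beta = 0.0, y = 1.096 + 0.0*(1.096 - 1.096) = 1.096
  grad(y) = -2.424, v = y - alpha*grad = 1.3013
  prox(v) = soft_thresh(1.3013, 0.1728) = 1.1285
Iteration 2: beta = 0.3333, y = 1.1285 + 0.3333*(1.1285 - 1.096) = 1.1394
  grad(y) = -2.1638, v = y - alpha*grad = 1.3226
  prox(v) = soft_thresh(1.3226, 0.1728) = 1.1499
Iteration 3: beta = 0.5, y = 1.1499 + 0.5*(1.1499 - 1.1285) = 1.1605
  grad(y) = -2.0369, v = y - alpha*grad = 1.333
  prox(v) = soft_thresh(1.333, 0.1728) = 1.1603
f(x_3) = 3*1.1603^2 - 9*1.1603 + 2.04*|1.1603| = -4.0368


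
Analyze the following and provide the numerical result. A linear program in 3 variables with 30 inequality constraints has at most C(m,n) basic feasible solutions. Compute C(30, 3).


Each vertex corresponds to some choice of n active constraints out of m, so the number of vertices is at most C(m, n) = m! / (n!(m-n)!).
m = 30, n = 3
Numerator: 30 * 29 * 28
Denominator: 3! = 6
C(30, 3) = 4060


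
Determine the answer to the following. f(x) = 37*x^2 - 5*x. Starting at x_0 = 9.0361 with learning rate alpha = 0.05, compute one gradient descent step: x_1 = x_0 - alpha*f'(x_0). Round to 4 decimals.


We compute the gradient at x_0 and apply the update.
f'(x) = 74*x - 5
f'(9.0361) = 74*9.0361 - 5 = 663.6714
x_1 = 9.0361 - 0.05*663.6714 = -24.1475


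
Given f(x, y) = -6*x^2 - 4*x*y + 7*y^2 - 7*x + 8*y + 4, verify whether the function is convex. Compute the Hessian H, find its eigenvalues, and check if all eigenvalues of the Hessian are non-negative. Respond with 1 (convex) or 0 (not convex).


The Hessian of f(x,y) = -6*x^2 - 4*x*y + 7*y^2 - 7*x + 8*y + 4 is:
H = [[-12, -4], [-4, 14]]
Trace = -12 + 14 = 2
Determinant = -12*14 - (-4)^2 = -184
Discriminant = (2)^2 - 4*-184 = 740.0
Eigenvalues: lambda_1 = -12.6015, lambda_2 = 14.6015
The function is not convex.

0


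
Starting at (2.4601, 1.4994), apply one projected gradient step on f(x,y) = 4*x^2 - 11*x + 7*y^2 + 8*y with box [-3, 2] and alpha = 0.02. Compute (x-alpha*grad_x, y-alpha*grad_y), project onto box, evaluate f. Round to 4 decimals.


Step 1: Compute gradient at (2.4601, 1.4994).
grad_x = 2*4*2.4601 - 11 = 8.6808
grad_y = 2*7*1.4994 + 8 = 28.9916
Step 2: Gradient step.
x_raw = 2.4601 - 0.02*8.6808 = 2.2865
y_raw = 1.4994 - 0.02*28.9916 = 0.9196
Step 3: Project onto [-3, 2].
x_proj = clip(2.2865) = 2.0
y_proj = clip(0.9196) = 0.9196
Step 4: Evaluate f.
f(2.0, 0.9196) = 7.2758


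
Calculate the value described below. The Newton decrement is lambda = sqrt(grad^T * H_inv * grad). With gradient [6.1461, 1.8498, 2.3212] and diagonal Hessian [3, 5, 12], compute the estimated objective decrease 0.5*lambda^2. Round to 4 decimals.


Step 1: H is diagonal, so H^(-1) * g = [2.0487, 0.37, 0.1934].
Step 2: g^T H^(-1) g = sum_i g_i^2 / H_ii
  = (6.1461)^2/3 + (1.8498)^2/5 + (2.3212)^2/12
  = 12.5915 + 0.6844 + 0.449 = 13.7249
Step 3: Objective decrease = 0.5 * g^T H^(-1) g = 6.8624


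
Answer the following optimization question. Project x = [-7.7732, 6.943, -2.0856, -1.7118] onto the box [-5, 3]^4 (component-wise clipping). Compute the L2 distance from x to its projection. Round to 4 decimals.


Project each component onto [-5, 3].
clip(-7.7732) = -5.0, clip(6.943) = 3.0, clip(-2.0856) = -2.0856, clip(-1.7118) = -1.7118
Projection = [-5.0, 3.0, -2.0856, -1.7118]
Squared diffs: [7.6906, 15.5472, 0.0, 0.0]
Distance = sqrt(23.2378) = 4.8206


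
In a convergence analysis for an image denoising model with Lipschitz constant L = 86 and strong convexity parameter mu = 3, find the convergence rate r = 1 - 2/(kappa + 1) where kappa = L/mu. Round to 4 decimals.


Step 1: Compute the condition number.
kappa = L/mu = 86/3 = 28.6667
Step 2: Compute the convergence rate.
r = 1 - 2/(kappa + 1) = 1 - 2*mu/(L + mu) = (L - mu)/(L + mu) = 83/89 = 0.9326


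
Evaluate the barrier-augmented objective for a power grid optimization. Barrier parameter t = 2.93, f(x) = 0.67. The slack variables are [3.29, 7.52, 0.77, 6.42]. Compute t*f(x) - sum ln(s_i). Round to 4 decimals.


Step 1: Compute log-barrier.
ln values: [1.1909, 2.0176, -0.2614, 1.8594]
phi = -(1.1909 + 2.0176 - 0.2614 + 1.8594) = -4.8065
Step 2: Compute augmented objective.
t*f(x) = 2.93*0.67 = 1.9631
Total = 1.9631 - 4.8065 = -2.8434


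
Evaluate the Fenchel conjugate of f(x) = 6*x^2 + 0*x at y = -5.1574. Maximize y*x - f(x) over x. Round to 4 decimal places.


f*(y) = sup_x {y*x - a*x^2 - b*x} = sup_x {(y-b)*x - a*x^2}
FOC: (y - b) - 2a*x = 0 => x* = (y - b)/(2a)
x* = (-5.1574 - 0)/(2*6) = -0.4298
f*(-5.1574) = (y-b)^2/(4a) = (-5.1574 - 0)^2/(4*6)
= 26.5988/24 = 1.1083


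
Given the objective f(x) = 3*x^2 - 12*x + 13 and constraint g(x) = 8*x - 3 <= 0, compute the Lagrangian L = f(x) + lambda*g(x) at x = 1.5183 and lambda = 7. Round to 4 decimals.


Step 1: Evaluate f(x).
f(1.5183) = 3*1.5183^2 - 12*1.5183 + 13 = 1.6961
Step 2: Evaluate g(x).
g(1.5183) = 8*1.5183 - 3 = 9.1464
Step 3: Compute Lagrangian.
L = 1.6961 + 7*9.1464 = 65.7209


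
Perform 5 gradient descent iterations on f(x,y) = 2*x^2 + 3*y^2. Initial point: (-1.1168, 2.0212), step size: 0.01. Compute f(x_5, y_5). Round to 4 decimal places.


Gradient descent on f(x,y) = 2*x^2 + 3*y^2.
Starting point: (-1.1168, 2.0212), alpha = 0.01
Step 1: grad_x = 2*2*-1.1168 = -4.4672, grad_y = 2*3*2.0212 = 12.1272
  x_1 = -1.1168 - 0.01*-4.4672 = -1.0721
  y_1 = 2.0212 - 0.01*12.1272 = 1.8999
Step 2: grad_x = 2*2*-1.0721 = -4.2885, grad_y = 2*3*1.8999 = 11.3996
  x_2 = -1.0721 - 0.01*-4.2885 = -1.0292
  y_2 = 1.8999 - 0.01*11.3996 = 1.7859
Step 3: grad_x = 2*2*-1.0292 = -4.117, grad_y = 2*3*1.7859 = 10.7156
  x_3 = -1.0292 - 0.01*-4.117 = -0.9881
  y_3 = 1.7859 - 0.01*10.7156 = 1.6788
Step 4: grad_x = 2*2*-0.9881 = -3.9523, grad_y = 2*3*1.6788 = 10.0727
  x_4 = -0.9881 - 0.01*-3.9523 = -0.9486
  y_4 = 1.6788 - 0.01*10.0727 = 1.578
Step 5: grad_x = 2*2*-0.9486 = -3.7942, grad_y = 2*3*1.578 = 9.4683
  x_5 = -0.9486 - 0.01*-3.7942 = -0.9106
  y_5 = 1.578 - 0.01*9.4683 = 1.4834
f(-0.9106, 1.4834) = 2*(-0.9106)^2 + 3*1.4834^2 = 8.2595


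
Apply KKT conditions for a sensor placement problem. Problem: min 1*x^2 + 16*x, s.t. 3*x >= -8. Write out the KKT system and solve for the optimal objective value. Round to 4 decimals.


Step 1: Try lambda = 0 (constraint inactive).
x_unc = -16/(2*1) = -8.0
Check: 3*-8.0 = -24.0 < -8 -- violated!
Step 2: Constraint must be active: 3*x = -8
x* = -8/3 = -2.6667 (rounded; the exact value -8/3 is used below)
lambda = (2*1*(-8/3) + 16)/3 = 3.5556
Step 3: Compute optimal value.
f(x*) = 1*(-8/3)^2 + 16*(-8/3) = -35.5556


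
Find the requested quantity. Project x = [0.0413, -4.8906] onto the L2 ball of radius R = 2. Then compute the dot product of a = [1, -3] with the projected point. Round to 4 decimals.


Step 1: Compute ||x|| (intermediates to 6 decimals).
||x|| = sqrt(0.0413^2 + (-4.8906)^2) = 4.890774
Step 2: Project.
Since ||x|| > R, scale = R/||x|| = 2/4.890774 = 0.408933, proj(x) = scale * x
proj(x) = [0.016889, -1.999928]
Step 3: Dot product.
a^T * proj(x) = 1*0.016889 - 3*(-1.999928) = 6.0167


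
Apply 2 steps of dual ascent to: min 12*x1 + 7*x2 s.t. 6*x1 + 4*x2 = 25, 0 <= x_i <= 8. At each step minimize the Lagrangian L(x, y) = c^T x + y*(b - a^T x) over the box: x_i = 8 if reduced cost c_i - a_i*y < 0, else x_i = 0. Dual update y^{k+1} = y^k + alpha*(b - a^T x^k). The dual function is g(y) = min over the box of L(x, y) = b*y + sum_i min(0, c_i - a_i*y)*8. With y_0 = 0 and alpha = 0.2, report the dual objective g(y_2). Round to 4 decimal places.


Dual ascent for LP: min 12*x1 + 7*x2, 6*x1 + 4*x2 = 25, 0 <= x_i <= 8
Step 1: y^k = 0.0, reduced costs: (12.0, 7.0)
  x^k = (0.0, 0.0), subgradient = b - a^T x = 25.0
  y^{k+1} = 0.0 + 0.2*25.0 = 5.0
Step 2: y^k = 5.0, reduced costs: (-18.0, -13.0)
  x^k = (8.0, 8.0), subgradient = b - a^T x = -55.0
  y^{k+1} = 5.0 + 0.2*-55.0 = -6.0
Dual objective at y_2 = -6.0: reduced costs (48.0, 31.0), box minimizer x = (0.0, 0.0)
g(y_2) = b*y + (c1 - a1*y)*x1 + (c2 - a2*y)*x2 = 25*(-6.0) + 48.0*0.0 + 31.0*0.0 = -150.0 + 0.0 + 0.0 = -150.0


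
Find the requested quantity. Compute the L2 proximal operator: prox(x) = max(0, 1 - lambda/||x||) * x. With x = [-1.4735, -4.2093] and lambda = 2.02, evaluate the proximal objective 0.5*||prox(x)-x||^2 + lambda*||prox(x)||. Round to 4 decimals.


Step 1: Compute ||x||.
||x|| = 4.4598
Step 2: Compute scaling factor.
scale = max(0, 1 - 2.02/4.4598) = 0.5471
Step 3: prox(x) = [-0.8061, -2.3027]
||prox(x)|| = 2.4398
Step 4: Proximal objective.
0.5*||prox-x||^2 = 2.0402
lambda*||prox|| = 4.9284
Total = 6.9685


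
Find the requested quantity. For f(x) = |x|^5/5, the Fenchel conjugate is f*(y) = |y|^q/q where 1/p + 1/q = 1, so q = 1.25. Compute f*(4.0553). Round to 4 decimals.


The conjugate exponent q satisfies 1/p + 1/q = 1.
p = 5, so q = 5/(5 - 1) = 1.25
|y|^q = 4.0553^1.25 = 5.7548
f*(4.0553) = 5.7548 / 1.25 = 4.6038


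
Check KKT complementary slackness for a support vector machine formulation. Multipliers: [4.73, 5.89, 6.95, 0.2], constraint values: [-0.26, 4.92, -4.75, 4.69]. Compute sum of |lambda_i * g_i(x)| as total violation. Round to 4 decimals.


KKT complementary slackness check:
lambda_1 * g_1 = 4.73 * -0.26 = -1.2298
lambda_2 * g_2 = 5.89 * 4.92 = 28.9788
lambda_3 * g_3 = 6.95 * -4.75 = -33.0125
lambda_4 * g_4 = 0.2 * 4.69 = 0.938
Total violation = 1.2298 + 28.9788 + 33.0125 + 0.938 = 64.1591


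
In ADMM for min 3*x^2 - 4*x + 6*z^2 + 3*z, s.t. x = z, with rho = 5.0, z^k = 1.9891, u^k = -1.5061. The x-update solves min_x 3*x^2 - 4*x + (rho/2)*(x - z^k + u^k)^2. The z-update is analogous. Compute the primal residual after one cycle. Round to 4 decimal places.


ADMM iteration with rho = 5.0, z^k = 1.9891, u^k = -1.5061
Step 1: x-update.
Minimize 3*x^2 - 4*x + (5.0/2)*(x - 1.9891 - 1.5061)^2
FOC: (2*3 + 5.0)*x = 4 + 5.0*(1.9891 + 1.5061)
x^{k+1} = 1.9524
Step 2: z-update.
Minimize 6*z^2 + 3*z + (5.0/2)*(1.9524 - z - 1.5061)^2
FOC: (2*6 + 5.0)*z = -3 + 5.0*(1.9524 - 1.5061)
z^{k+1} = -0.0452
Step 3: u-update.
u^{k+1} = -1.5061 + 1.9524 + 0.0452 = 0.4915
Step 4: Primal residual = |1.9524 + 0.0452| = 1.9976


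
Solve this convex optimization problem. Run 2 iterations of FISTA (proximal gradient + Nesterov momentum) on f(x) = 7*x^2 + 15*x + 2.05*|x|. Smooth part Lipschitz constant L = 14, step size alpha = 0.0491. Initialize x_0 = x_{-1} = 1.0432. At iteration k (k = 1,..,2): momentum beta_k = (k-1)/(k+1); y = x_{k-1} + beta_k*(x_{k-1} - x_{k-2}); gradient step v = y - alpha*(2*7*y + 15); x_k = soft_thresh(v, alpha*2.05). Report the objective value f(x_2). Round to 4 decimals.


FISTA on f(x) = 7*x^2 + 15*x + 2.05*|x|
L = 14, alpha = 0.0491
Iteration 1: beta = 0.0, y = 1.0432 + 0.0*(1.0432 - 1.0432) = 1.0432
  grad(y) = 29.6048, v = y - alpha*grad = -0.4104
  prox(v) = soft_thresh(-0.4104, 0.1007) = -0.3097
Iteration 2: beta = 0.3333, y = -0.3097 + 0.3333*(-0.3097 - 1.0432) = -0.7607
  grad(y) = 4.3499, v = y - alpha*grad = -0.9743
  prox(v) = soft_thresh(-0.9743, 0.1007) = -0.8736
f(x_2) = 7*(-0.8736)^2 + 15*(-0.8736) + 2.05*|-0.8736| = -5.9709


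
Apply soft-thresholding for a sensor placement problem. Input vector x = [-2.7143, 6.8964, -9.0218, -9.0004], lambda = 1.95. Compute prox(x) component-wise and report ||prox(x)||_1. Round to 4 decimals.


Soft-thresholding with lambda = 1.95:
prox(-2.7143) = sign(-2.7143)*max(|-2.7143| - 1.95, 0) = -0.7643
prox(6.8964) = sign(6.8964)*max(|6.8964| - 1.95, 0) = 4.9464
prox(-9.0218) = sign(-9.0218)*max(|-9.0218| - 1.95, 0) = -7.0718
prox(-9.0004) = sign(-9.0004)*max(|-9.0004| - 1.95, 0) = -7.0504
prox(x) = [-0.7643, 4.9464, -7.0718, -7.0504]
||prox(x)||_1 = 0.7643 + 4.9464 + 7.0718 + 7.0504 = 19.8329


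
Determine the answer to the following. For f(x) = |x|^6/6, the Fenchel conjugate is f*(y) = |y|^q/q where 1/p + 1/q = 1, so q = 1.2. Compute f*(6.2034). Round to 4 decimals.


The conjugate exponent q satisfies 1/p + 1/q = 1.
p = 6, so q = 6/(6 - 1) = 1.2
|y|^q = 6.2034^1.2 = 8.9363
f*(6.2034) = 8.9363 / 1.2 = 7.4469


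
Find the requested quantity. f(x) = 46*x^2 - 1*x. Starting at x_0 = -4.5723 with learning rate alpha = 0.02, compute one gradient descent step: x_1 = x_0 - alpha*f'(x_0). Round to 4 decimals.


We compute the gradient at x_0 and apply the update.
f'(x) = 92*x - 1
f'(-4.5723) = 92*-4.5723 - 1 = -421.6516
x_1 = -4.5723 - 0.02*-421.6516 = 3.8607


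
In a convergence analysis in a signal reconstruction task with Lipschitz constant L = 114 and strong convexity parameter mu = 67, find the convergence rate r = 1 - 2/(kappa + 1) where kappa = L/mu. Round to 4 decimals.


Step 1: Compute the condition number.
kappa = L/mu = 114/67 = 1.7015
Step 2: Compute the convergence rate.
r = 1 - 2/(kappa + 1) = 1 - 2*mu/(L + mu) = (L - mu)/(L + mu) = 47/181 = 0.2597


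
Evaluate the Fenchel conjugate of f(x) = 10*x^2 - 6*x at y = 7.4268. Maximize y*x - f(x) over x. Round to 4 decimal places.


f*(y) = sup_x {y*x - a*x^2 - b*x} = sup_x {(y-b)*x - a*x^2}
FOC: (y - b) - 2a*x = 0 => x* = (y - b)/(2a)
x* = (7.4268 + 6)/(2*10) = 0.6713
f*(7.4268) = (y-b)^2/(4a) = (7.4268 + 6)^2/(4*10)
= 180.279/40 = 4.507


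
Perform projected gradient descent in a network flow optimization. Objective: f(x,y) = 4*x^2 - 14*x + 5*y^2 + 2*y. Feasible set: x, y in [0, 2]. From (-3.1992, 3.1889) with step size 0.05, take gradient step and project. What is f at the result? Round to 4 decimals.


Step 1: Compute gradient at (-3.1992, 3.1889).
grad_x = 2*4*-3.1992 - 14 = -39.5936
grad_y = 2*5*3.1889 + 2 = 33.889
Step 2: Gradient step.
x_raw = -3.1992 - 0.05*-39.5936 = -1.2195
y_raw = 3.1889 - 0.05*33.889 = 1.4945
Step 3: Project onto [0, 2].
x_proj = clip(-1.2195) = 0.0
y_proj = clip(1.4945) = 1.4945
Step 4: Evaluate f.
f(0.0, 1.4945) = 14.1558


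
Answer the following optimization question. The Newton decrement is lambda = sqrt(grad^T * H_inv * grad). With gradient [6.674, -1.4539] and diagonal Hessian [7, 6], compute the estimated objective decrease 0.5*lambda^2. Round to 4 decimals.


Step 1: H is diagonal, so H^(-1) * g = [0.9534, -0.2423].
Step 2: g^T H^(-1) g = sum_i g_i^2 / H_ii
  = (6.674)^2/7 + (-1.4539)^2/6
  = 6.3632 + 0.3523 = 6.7155
Step 3: Objective decrease = 0.5 * g^T H^(-1) g = 3.3577


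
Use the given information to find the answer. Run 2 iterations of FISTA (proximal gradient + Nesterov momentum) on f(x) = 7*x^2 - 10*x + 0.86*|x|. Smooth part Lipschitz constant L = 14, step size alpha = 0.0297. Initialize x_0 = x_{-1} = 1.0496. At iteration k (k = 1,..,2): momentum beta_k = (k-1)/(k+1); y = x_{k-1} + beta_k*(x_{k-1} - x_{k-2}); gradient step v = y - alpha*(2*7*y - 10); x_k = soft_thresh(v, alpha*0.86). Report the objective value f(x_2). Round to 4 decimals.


FISTA on f(x) = 7*x^2 - 10*x + 0.86*|x|
L = 14, alpha = 0.0297
Iteration 1: beta = 0.0, y = 1.0496 + 0.0*(1.0496 - 1.0496) = 1.0496
  grad(y) = 4.6944, v = y - alpha*grad = 0.9102
  prox(v) = soft_thresh(0.9102, 0.0255) = 0.8846
Iteration 2: beta = 0.3333, y = 0.8846 + 0.3333*(0.8846 - 1.0496) = 0.8296
  grad(y) = 1.615, v = y - alpha*grad = 0.7817
  prox(v) = soft_thresh(0.7817, 0.0255) = 0.7561
f(x_2) = 7*0.7561^2 - 10*0.7561 + 0.86*|0.7561| = -2.9089


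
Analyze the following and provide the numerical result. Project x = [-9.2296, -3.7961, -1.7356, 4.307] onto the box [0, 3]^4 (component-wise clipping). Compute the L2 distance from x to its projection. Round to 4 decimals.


Project each component onto [0, 3].
clip(-9.2296) = 0.0, clip(-3.7961) = 0.0, clip(-1.7356) = 0.0, clip(4.307) = 3.0
Projection = [0.0, 0.0, 0.0, 3.0]
Squared diffs: [85.1855, 14.4104, 3.0123, 1.7082]
Distance = sqrt(104.3164) = 10.2135


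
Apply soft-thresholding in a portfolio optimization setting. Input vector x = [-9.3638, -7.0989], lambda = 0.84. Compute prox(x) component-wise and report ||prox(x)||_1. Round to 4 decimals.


Soft-thresholding with lambda = 0.84:
prox(-9.3638) = sign(-9.3638)*max(|-9.3638| - 0.84, 0) = -8.5238
prox(-7.0989) = sign(-7.0989)*max(|-7.0989| - 0.84, 0) = -6.2589
prox(x) = [-8.5238, -6.2589]
||prox(x)||_1 = 8.5238 + 6.2589 = 14.7827


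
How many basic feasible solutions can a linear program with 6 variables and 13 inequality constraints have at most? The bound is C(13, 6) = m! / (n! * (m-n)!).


Each vertex corresponds to some choice of n active constraints out of m, so the number of vertices is at most C(m, n) = m! / (n!(m-n)!).
m = 13, n = 6
Numerator: 13 * 12 * 11 * 10 * 9 * 8
Denominator: 6! = 720
C(13, 6) = 1716


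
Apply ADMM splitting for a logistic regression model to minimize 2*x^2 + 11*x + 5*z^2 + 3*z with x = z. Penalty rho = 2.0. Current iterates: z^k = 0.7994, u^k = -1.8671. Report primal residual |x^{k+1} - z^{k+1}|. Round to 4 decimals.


ADMM iteration with rho = 2.0, z^k = 0.7994, u^k = -1.8671
Step 1: x-update.
Minimize 2*x^2 + 11*x + (2.0/2)*(x - 0.7994 - 1.8671)^2
FOC: (2*2 + 2.0)*x = -11 + 2.0*(0.7994 + 1.8671)
x^{k+1} = -0.9445
Step 2: z-update.
Minimize 5*z^2 + 3*z + (2.0/2)*(-0.9445 - z - 1.8671)^2
FOC: (2*5 + 2.0)*z = -3 + 2.0*(-0.9445 - 1.8671)
z^{k+1} = -0.7186
Step 3: u-update.
u^{k+1} = -1.8671 - 0.9445 + 0.7186 = -2.093
Step 4: Primal residual = |-0.9445 + 0.7186| = 0.2259


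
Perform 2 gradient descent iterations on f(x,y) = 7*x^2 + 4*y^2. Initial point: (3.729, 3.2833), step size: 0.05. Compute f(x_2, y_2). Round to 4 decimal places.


Gradient descent on f(x,y) = 7*x^2 + 4*y^2.
Starting point: (3.729, 3.2833), alpha = 0.05
Step 1: grad_x = 2*7*3.729 = 52.206, grad_y = 2*4*3.2833 = 26.2664
  x_1 = 3.729 - 0.05*52.206 = 1.1187
  y_1 = 3.2833 - 0.05*26.2664 = 1.97
Step 2: grad_x = 2*7*1.1187 = 15.6618, grad_y = 2*4*1.97 = 15.7598
  x_2 = 1.1187 - 0.05*15.6618 = 0.3356
  y_2 = 1.97 - 0.05*15.7598 = 1.182
f(0.3356, 1.182) = 7*0.3356^2 + 4*1.182^2 = 6.3768


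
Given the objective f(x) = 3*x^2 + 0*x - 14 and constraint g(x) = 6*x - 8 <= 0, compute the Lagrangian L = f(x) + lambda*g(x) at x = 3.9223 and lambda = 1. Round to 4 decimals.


Step 1: Evaluate f(x).
f(3.9223) = 3*3.9223^2 + 0*3.9223 - 14 = 32.1533
Step 2: Evaluate g(x).
g(3.9223) = 6*3.9223 - 8 = 15.5338
Step 3: Compute Lagrangian.
L = 32.1533 + 1*15.5338 = 47.6871


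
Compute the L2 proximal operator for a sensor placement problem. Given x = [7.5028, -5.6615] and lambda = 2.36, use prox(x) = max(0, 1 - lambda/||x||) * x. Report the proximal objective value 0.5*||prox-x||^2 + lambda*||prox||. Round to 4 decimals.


Step 1: Compute ||x||.
||x|| = 9.3992
Step 2: Compute scaling factor.
scale = max(0, 1 - 2.36/9.3992) = 0.7489
Step 3: prox(x) = [5.619, -4.24]
||prox(x)|| = 7.0392
Step 4: Proximal objective.
0.5*||prox-x||^2 = 2.7848
lambda*||prox|| = 16.6125
Total = 19.3973


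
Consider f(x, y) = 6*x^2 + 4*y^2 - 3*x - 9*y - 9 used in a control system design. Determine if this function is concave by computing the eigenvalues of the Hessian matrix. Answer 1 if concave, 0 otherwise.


The Hessian of f(x,y) = 6*x^2 + 4*y^2 - 3*x - 9*y - 9 is:
H = [[12, 0], [0, 8]]
Trace = 12 + 8 = 20
Determinant = 12*8 - (0)^2 = 96
Discriminant = (20)^2 - 4*96 = 16.0
Eigenvalues: lambda_1 = 8.0, lambda_2 = 12.0
The function is not concave.

0


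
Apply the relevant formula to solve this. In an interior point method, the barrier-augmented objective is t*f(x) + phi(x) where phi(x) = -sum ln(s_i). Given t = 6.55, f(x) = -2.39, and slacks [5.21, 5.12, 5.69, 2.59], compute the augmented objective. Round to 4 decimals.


Step 1: Compute log-barrier.
ln values: [1.6506, 1.6332, 1.7387, 0.9517]
phi = -(1.6506 + 1.6332 + 1.7387 + 0.9517) = -5.9741
Step 2: Compute augmented objective.
t*f(x) = 6.55*-2.39 = -15.6545
Total = -15.6545 - 5.9741 = -21.6286


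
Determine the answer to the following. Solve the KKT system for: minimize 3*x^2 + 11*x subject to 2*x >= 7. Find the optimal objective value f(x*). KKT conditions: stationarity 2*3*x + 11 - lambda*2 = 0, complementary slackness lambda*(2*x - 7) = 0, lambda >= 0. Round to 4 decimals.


Step 1: Try lambda = 0 (constraint inactive).
x_unc = -11/(2*3) = -1.8333
Check: 2*-1.8333 = -3.6666 < 7 -- violated!
Step 2: Constraint must be active: 2*x = 7
x* = 7/2 = 3.5
lambda = (2*3*3.5 + 11)/2 = 16.0
Step 3: Compute optimal value.
f(x*) = 3*3.5^2 + 11*3.5 = 75.25


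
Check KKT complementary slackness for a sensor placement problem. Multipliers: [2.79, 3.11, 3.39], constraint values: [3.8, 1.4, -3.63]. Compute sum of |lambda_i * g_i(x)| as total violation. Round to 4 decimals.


KKT complementary slackness check:
lambda_1 * g_1 = 2.79 * 3.8 = 10.602
lambda_2 * g_2 = 3.11 * 1.4 = 4.354
lambda_3 * g_3 = 3.39 * -3.63 = -12.3057
Total violation = 10.602 + 4.354 + 12.3057 = 27.2617


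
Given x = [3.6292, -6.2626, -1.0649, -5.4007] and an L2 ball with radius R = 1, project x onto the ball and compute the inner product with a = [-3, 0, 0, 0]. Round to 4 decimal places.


Step 1: Compute ||x|| (intermediates to 6 decimals).
||x|| = sqrt(3.6292^2 + (-6.2626)^2 + (-1.0649)^2 + (-5.4007)^2) = 9.093559
Step 2: Project.
Since ||x|| > R, scale = R/||x|| = 1/9.093559 = 0.109968, proj(x) = scale * x
proj(x) = [0.399096, -0.688686, -0.117105, -0.593904]
Step 3: Dot product.
a^T * proj(x) = -3*0.399096 + 0*(-0.688686) + 0*(-0.117105) + 0*(-0.593904) = -1.1973


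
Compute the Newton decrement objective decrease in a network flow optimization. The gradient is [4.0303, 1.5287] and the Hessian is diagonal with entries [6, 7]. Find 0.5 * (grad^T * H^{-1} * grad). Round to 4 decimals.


Step 1: H is diagonal, so H^(-1) * g = [0.6717, 0.2184].
Step 2: g^T H^(-1) g = sum_i g_i^2 / H_ii
  = (4.0303)^2/6 + (1.5287)^2/7
  = 2.7072 + 0.3338 = 3.0411
Step 3: Objective decrease = 0.5 * g^T H^(-1) g = 1.5205


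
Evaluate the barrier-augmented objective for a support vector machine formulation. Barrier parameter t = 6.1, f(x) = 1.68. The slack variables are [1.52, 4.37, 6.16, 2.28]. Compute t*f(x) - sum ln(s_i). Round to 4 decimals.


Step 1: Compute log-barrier.
ln values: [0.4187, 1.4748, 1.8181, 0.8242]
phi = -(0.4187 + 1.4748 + 1.8181 + 0.8242) = -4.5357
Step 2: Compute augmented objective.
t*f(x) = 6.1*1.68 = 10.248
Total = 10.248 - 4.5357 = 5.7123


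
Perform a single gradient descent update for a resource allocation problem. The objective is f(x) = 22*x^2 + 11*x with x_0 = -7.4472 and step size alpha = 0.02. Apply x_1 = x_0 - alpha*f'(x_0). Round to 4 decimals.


We compute the gradient at x_0 and apply the update.
f'(x) = 44*x + 11
f'(-7.4472) = 44*-7.4472 + 11 = -316.6768
x_1 = -7.4472 - 0.02*-316.6768 = -1.1137


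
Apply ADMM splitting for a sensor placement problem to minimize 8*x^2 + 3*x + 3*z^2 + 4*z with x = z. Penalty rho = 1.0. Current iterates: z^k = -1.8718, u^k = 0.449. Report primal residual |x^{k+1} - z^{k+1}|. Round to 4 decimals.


ADMM iteration with rho = 1.0, z^k = -1.8718, u^k = 0.449
Step 1: x-update.
Minimize 8*x^2 + 3*x + (1.0/2)*(x + 1.8718 + 0.449)^2
FOC: (2*8 + 1.0)*x = -3 + 1.0*(-1.8718 - 0.449)
x^{k+1} = -0.313
Step 2: z-update.
Minimize 3*z^2 + 4*z + (1.0/2)*(-0.313 - z + 0.449)^2
FOC: (2*3 + 1.0)*z = -4 + 1.0*(-0.313 + 0.449)
z^{k+1} = -0.552
Step 3: u-update.
u^{k+1} = 0.449 - 0.313 + 0.552 = 0.688
Step 4: Primal residual = |-0.313 + 0.552| = 0.239


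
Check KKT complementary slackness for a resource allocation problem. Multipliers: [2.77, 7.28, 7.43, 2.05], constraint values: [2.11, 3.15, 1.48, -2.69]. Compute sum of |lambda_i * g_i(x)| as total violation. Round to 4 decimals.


KKT complementary slackness check:
lambda_1 * g_1 = 2.77 * 2.11 = 5.8447
lambda_2 * g_2 = 7.28 * 3.15 = 22.932
lambda_3 * g_3 = 7.43 * 1.48 = 10.9964
lambda_4 * g_4 = 2.05 * -2.69 = -5.5145
Total violation = 5.8447 + 22.932 + 10.9964 + 5.5145 = 45.2876


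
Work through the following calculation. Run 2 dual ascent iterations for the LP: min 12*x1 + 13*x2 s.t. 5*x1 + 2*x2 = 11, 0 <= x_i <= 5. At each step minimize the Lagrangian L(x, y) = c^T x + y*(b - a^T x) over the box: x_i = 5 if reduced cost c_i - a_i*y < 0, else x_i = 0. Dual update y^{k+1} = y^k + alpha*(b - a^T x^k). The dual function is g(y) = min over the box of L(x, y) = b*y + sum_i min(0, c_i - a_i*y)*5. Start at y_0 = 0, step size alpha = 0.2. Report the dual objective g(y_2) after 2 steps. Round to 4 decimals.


Dual ascent for LP: min 12*x1 + 13*x2, 5*x1 + 2*x2 = 11, 0 <= x_i <= 5
Step 1: y^k = 0.0, reduced costs: (12.0, 13.0)
  x^k = (0.0, 0.0), subgradient = b - a^T x = 11.0
  y^{k+1} = 0.0 + 0.2*11.0 = 2.2
Step 2: y^k = 2.2, reduced costs: (1.0, 8.6)
  x^k = (0.0, 0.0), subgradient = b - a^T x = 11.0
  y^{k+1} = 2.2 + 0.2*11.0 = 4.4
Dual objective at y_2 = 4.4: reduced costs (-10.0, 4.2), box minimizer x = (5.0, 0.0)
g(y_2) = b*y + (c1 - a1*y)*x1 + (c2 - a2*y)*x2 = 11*4.4 + (-10.0)*5.0 + 4.2*0.0 = 48.4 - 50.0 + 0.0 = -1.6


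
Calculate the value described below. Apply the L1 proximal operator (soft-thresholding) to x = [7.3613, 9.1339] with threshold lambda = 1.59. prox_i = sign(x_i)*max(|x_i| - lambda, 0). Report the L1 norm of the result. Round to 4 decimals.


Soft-thresholding with lambda = 1.59:
prox(7.3613) = sign(7.3613)*max(|7.3613| - 1.59, 0) = 5.7713
prox(9.1339) = sign(9.1339)*max(|9.1339| - 1.59, 0) = 7.5439
prox(x) = [5.7713, 7.5439]
||prox(x)||_1 = 5.7713 + 7.5439 = 13.3152


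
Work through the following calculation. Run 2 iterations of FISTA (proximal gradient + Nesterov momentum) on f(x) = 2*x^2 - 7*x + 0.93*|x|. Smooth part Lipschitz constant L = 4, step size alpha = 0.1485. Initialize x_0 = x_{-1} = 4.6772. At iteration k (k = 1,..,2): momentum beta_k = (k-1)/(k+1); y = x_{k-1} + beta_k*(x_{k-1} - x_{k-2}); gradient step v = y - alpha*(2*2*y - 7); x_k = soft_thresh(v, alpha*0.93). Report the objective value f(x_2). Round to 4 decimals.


FISTA on f(x) = 2*x^2 - 7*x + 0.93*|x|
L = 4, alpha = 0.1485
Iteration 1: beta = 0.0, y = 4.6772 + 0.0*(4.6772 - 4.6772) = 4.6772
  grad(y) = 11.7088, v = y - alpha*grad = 2.9384
  prox(v) = soft_thresh(2.9384, 0.1381) = 2.8003
Iteration 2: beta = 0.3333, y = 2.8003 + 0.3333*(2.8003 - 4.6772) = 2.1747
  grad(y) = 1.6989, v = y - alpha*grad = 1.9224
  prox(v) = soft_thresh(1.9224, 0.1381) = 1.7843
f(x_2) = 2*1.7843^2 - 7*1.7843 + 0.93*|1.7843| = -4.4632
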